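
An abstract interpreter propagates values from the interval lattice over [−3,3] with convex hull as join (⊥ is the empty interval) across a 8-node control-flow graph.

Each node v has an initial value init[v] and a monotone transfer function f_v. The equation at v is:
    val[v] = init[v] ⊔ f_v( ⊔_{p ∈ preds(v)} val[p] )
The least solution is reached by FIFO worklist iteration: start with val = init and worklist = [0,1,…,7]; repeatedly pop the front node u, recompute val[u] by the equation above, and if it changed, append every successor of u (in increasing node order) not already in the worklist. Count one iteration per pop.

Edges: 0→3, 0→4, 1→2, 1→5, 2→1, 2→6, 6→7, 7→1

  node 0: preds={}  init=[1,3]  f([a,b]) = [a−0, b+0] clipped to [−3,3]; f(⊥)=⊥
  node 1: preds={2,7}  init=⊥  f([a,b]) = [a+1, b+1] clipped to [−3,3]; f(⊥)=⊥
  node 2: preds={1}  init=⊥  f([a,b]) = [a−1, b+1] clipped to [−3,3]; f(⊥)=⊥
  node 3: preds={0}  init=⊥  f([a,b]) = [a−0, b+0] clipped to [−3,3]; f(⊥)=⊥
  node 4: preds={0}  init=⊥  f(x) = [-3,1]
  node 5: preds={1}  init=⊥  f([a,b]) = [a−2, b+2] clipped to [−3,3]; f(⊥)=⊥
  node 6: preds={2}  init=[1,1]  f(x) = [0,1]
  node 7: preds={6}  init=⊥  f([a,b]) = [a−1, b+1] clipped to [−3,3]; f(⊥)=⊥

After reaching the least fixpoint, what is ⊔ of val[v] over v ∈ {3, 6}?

Iteration log — 13 steps:
  step 1. node 0  ⊔preds=⊥  new=[1,3]  stable
  step 2. node 1  ⊔preds=⊥  new=⊥  stable
  step 3. node 2  ⊔preds=⊥  new=⊥  stable
  step 4. node 3  ⊔preds=[1,3]  new=[1,3]  old=⊥  +wl: 
  step 5. node 4  ⊔preds=[1,3]  new=[-3,1]  old=⊥  +wl: 
  step 6. node 5  ⊔preds=⊥  new=⊥  stable
  step 7. node 6  ⊔preds=⊥  new=[0,1]  old=[1,1]  +wl: 
  step 8. node 7  ⊔preds=[0,1]  new=[-1,2]  old=⊥  +wl: 1
  step 9. node 1  ⊔preds=[-1,2]  new=[0,3]  old=⊥  +wl: 2,5
  step 10. node 2  ⊔preds=[0,3]  new=[-1,3]  old=⊥  +wl: 1,6
  step 11. node 5  ⊔preds=[0,3]  new=[-2,3]  old=⊥  +wl: 
  step 12. node 1  ⊔preds=[-1,3]  new=[0,3]  stable
  step 13. node 6  ⊔preds=[-1,3]  new=[0,1]  stable

Least fixpoint reached:
  node 0: [1,3]
  node 1: [0,3]
  node 2: [-1,3]
  node 3: [1,3]
  node 4: [-3,1]
  node 5: [-2,3]
  node 6: [0,1]
  node 7: [-1,2]

[0,3]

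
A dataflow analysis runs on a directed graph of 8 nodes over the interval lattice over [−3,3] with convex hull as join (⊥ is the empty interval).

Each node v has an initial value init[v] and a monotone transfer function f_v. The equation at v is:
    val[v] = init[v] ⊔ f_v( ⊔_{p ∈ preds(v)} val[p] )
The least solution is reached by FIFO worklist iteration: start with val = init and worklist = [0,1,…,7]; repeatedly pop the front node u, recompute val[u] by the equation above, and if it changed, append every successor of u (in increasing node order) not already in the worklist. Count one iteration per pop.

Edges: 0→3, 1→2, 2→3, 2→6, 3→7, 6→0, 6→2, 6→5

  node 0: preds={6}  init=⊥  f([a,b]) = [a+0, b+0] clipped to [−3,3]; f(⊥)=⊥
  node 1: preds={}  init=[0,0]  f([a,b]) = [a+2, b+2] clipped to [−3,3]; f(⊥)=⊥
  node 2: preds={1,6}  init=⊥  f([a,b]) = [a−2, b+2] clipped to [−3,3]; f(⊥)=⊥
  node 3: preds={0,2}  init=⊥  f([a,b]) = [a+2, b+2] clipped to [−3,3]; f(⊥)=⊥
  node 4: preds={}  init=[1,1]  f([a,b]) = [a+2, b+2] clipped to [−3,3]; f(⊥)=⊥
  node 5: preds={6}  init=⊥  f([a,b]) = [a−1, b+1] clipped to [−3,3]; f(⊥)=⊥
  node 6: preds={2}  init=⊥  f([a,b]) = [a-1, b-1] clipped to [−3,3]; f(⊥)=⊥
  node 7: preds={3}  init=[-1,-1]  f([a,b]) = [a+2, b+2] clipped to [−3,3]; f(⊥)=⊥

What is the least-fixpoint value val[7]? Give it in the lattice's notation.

[-1,3]

Trace (18 dequeues):
  [1] u=0 | in ⊥ | out ⊥ | ==
  [2] u=1 | in ⊥ | out [0,0] | ==
  [3] u=2 | in [0,0] | out [-2,2] | prev ⊥ | push {}
  [4] u=3 | in [-2,2] | out [0,3] | prev ⊥ | push {}
  [5] u=4 | in ⊥ | out [1,1] | ==
  [6] u=5 | in ⊥ | out ⊥ | ==
  [7] u=6 | in [-2,2] | out [-3,1] | prev ⊥ | push {0,2,5}
  [8] u=7 | in [0,3] | out [-1,3] | prev [-1,-1] | push {}
  [9] u=0 | in [-3,1] | out [-3,1] | prev ⊥ | push {3}
  [10] u=2 | in [-3,1] | out [-3,3] | prev [-2,2] | push {6}
  [11] u=5 | in [-3,1] | out [-3,2] | prev ⊥ | push {}
  [12] u=3 | in [-3,3] | out [-1,3] | prev [0,3] | push {7}
  [13] u=6 | in [-3,3] | out [-3,2] | prev [-3,1] | push {0,2,5}
  [14] u=7 | in [-1,3] | out [-1,3] | ==
  [15] u=0 | in [-3,2] | out [-3,2] | prev [-3,1] | push {3}
  [16] u=2 | in [-3,2] | out [-3,3] | ==
  [17] u=5 | in [-3,2] | out [-3,3] | prev [-3,2] | push {}
  [18] u=3 | in [-3,3] | out [-1,3] | ==

Converged values:
  [0] [-3,2]
  [1] [0,0]
  [2] [-3,3]
  [3] [-1,3]
  [4] [1,1]
  [5] [-3,3]
  [6] [-3,2]
  [7] [-1,3]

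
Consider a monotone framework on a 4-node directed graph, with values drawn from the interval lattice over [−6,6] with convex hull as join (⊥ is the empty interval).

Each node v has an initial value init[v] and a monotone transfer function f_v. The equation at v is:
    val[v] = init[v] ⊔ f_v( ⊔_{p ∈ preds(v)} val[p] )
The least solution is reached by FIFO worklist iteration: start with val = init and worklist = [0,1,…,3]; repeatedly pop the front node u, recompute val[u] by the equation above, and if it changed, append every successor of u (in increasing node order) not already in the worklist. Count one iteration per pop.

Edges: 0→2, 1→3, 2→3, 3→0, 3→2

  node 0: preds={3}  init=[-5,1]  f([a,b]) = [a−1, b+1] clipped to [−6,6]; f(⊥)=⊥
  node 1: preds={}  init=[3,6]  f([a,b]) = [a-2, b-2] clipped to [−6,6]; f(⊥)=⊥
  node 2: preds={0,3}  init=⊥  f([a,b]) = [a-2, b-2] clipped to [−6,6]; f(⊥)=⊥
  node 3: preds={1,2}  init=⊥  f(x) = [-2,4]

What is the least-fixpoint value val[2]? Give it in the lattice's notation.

Worklist (7 pops):
  #1 pop 0: in=⊥ → [-5,1] (no change)
  #2 pop 1: in=⊥ → [3,6] (no change)
  #3 pop 2: in=[-5,1] → [-6,-1] (was ⊥); enqueue []
  #4 pop 3: in=[-6,6] → [-2,4] (was ⊥); enqueue [0,2]
  #5 pop 0: in=[-2,4] → [-5,5] (was [-5,1]); enqueue []
  #6 pop 2: in=[-5,5] → [-6,3] (was [-6,-1]); enqueue [3]
  #7 pop 3: in=[-6,6] → [-2,4] (no change)

Fixpoint:
  val[0] = [-5,5]
  val[1] = [3,6]
  val[2] = [-6,3]
  val[3] = [-2,4]

[-6,3]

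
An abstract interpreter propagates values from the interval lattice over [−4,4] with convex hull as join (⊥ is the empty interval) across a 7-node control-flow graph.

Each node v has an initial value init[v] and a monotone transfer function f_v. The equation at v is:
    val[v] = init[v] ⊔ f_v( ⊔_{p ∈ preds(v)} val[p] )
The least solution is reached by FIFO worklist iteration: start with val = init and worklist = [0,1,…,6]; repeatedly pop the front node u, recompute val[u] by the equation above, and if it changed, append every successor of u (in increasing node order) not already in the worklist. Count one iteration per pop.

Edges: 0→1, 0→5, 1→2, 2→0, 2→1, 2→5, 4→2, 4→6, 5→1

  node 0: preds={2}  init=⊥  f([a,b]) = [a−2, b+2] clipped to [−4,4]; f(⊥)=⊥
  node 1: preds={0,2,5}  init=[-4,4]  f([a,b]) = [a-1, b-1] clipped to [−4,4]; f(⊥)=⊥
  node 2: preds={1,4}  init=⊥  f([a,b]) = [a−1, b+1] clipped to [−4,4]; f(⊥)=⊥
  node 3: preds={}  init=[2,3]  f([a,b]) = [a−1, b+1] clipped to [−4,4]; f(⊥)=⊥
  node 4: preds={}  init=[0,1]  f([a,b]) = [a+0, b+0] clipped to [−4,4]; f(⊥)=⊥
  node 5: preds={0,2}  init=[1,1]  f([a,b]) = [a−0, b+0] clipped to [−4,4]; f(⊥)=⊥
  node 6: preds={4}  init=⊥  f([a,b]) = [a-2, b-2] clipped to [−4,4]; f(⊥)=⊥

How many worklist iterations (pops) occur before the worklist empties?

Worklist (10 pops):
  #1 pop 0: in=⊥ → ⊥ (no change)
  #2 pop 1: in=[1,1] → [-4,4] (no change)
  #3 pop 2: in=[-4,4] → [-4,4] (was ⊥); enqueue [0,1]
  #4 pop 3: in=⊥ → [2,3] (no change)
  #5 pop 4: in=⊥ → [0,1] (no change)
  #6 pop 5: in=[-4,4] → [-4,4] (was [1,1]); enqueue []
  #7 pop 6: in=[0,1] → [-2,-1] (was ⊥); enqueue []
  #8 pop 0: in=[-4,4] → [-4,4] (was ⊥); enqueue [5]
  #9 pop 1: in=[-4,4] → [-4,4] (no change)
  #10 pop 5: in=[-4,4] → [-4,4] (no change)

Fixpoint:
  val[0] = [-4,4]
  val[1] = [-4,4]
  val[2] = [-4,4]
  val[3] = [2,3]
  val[4] = [0,1]
  val[5] = [-4,4]
  val[6] = [-2,-1]

10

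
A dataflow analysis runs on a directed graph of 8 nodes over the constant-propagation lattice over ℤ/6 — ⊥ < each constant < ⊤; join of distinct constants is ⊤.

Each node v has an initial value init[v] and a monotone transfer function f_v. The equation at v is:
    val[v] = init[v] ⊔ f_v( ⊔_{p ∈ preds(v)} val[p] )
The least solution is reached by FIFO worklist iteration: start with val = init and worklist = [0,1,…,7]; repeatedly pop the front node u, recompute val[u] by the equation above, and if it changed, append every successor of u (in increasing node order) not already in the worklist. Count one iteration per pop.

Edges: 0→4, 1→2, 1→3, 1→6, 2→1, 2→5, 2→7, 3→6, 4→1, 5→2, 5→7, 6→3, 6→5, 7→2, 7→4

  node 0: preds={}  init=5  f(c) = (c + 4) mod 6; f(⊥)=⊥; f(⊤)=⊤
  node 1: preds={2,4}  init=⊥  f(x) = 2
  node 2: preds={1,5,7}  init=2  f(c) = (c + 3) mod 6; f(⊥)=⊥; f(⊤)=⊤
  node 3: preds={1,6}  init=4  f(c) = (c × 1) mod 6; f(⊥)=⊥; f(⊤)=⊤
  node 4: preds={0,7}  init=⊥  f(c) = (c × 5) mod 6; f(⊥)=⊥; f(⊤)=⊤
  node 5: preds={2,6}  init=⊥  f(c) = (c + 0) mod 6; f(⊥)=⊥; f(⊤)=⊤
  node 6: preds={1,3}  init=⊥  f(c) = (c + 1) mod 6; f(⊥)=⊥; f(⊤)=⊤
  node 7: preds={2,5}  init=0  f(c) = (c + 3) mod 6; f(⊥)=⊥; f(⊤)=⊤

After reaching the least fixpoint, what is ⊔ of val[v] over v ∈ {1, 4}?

⊤

Trace (13 dequeues):
  [1] u=0 | in ⊥ | out 5 | ==
  [2] u=1 | in 2 | out 2 | prev ⊥ | push {}
  [3] u=2 | in ⊤ | out ⊤ | prev 2 | push {1}
  [4] u=3 | in 2 | out ⊤ | prev 4 | push {}
  [5] u=4 | in ⊤ | out ⊤ | prev ⊥ | push {}
  [6] u=5 | in ⊤ | out ⊤ | prev ⊥ | push {2}
  [7] u=6 | in ⊤ | out ⊤ | prev ⊥ | push {3,5}
  [8] u=7 | in ⊤ | out ⊤ | prev 0 | push {4}
  [9] u=1 | in ⊤ | out 2 | ==
  [10] u=2 | in ⊤ | out ⊤ | ==
  [11] u=3 | in ⊤ | out ⊤ | ==
  [12] u=5 | in ⊤ | out ⊤ | ==
  [13] u=4 | in ⊤ | out ⊤ | ==

Converged values:
  [0] 5
  [1] 2
  [2] ⊤
  [3] ⊤
  [4] ⊤
  [5] ⊤
  [6] ⊤
  [7] ⊤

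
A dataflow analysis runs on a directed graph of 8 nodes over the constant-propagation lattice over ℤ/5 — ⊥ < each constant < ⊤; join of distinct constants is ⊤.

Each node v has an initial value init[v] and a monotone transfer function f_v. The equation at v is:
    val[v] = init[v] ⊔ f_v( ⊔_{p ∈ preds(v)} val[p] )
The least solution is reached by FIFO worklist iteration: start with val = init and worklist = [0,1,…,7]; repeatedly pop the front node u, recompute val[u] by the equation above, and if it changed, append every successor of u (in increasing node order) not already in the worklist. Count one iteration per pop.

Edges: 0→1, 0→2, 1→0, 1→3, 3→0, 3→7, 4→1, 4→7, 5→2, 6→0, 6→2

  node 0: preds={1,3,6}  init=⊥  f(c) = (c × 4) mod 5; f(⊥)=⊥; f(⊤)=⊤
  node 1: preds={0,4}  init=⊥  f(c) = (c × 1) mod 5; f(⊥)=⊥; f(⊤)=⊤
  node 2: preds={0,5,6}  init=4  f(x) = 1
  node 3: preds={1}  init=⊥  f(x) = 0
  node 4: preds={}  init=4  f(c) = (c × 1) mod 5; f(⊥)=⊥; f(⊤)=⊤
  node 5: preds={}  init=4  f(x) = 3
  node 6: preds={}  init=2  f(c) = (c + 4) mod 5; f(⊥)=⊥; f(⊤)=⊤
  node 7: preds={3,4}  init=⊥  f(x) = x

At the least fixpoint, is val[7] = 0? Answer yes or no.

Worklist (11 pops):
  #1 pop 0: in=2 → 3 (was ⊥); enqueue []
  #2 pop 1: in=⊤ → ⊤ (was ⊥); enqueue [0]
  #3 pop 2: in=⊤ → ⊤ (was 4); enqueue []
  #4 pop 3: in=⊤ → 0 (was ⊥); enqueue []
  #5 pop 4: in=⊥ → 4 (no change)
  #6 pop 5: in=⊥ → ⊤ (was 4); enqueue [2]
  #7 pop 6: in=⊥ → 2 (no change)
  #8 pop 7: in=⊤ → ⊤ (was ⊥); enqueue []
  #9 pop 0: in=⊤ → ⊤ (was 3); enqueue [1]
  #10 pop 2: in=⊤ → ⊤ (no change)
  #11 pop 1: in=⊤ → ⊤ (no change)

Fixpoint:
  val[0] = ⊤
  val[1] = ⊤
  val[2] = ⊤
  val[3] = 0
  val[4] = 4
  val[5] = ⊤
  val[6] = 2
  val[7] = ⊤

no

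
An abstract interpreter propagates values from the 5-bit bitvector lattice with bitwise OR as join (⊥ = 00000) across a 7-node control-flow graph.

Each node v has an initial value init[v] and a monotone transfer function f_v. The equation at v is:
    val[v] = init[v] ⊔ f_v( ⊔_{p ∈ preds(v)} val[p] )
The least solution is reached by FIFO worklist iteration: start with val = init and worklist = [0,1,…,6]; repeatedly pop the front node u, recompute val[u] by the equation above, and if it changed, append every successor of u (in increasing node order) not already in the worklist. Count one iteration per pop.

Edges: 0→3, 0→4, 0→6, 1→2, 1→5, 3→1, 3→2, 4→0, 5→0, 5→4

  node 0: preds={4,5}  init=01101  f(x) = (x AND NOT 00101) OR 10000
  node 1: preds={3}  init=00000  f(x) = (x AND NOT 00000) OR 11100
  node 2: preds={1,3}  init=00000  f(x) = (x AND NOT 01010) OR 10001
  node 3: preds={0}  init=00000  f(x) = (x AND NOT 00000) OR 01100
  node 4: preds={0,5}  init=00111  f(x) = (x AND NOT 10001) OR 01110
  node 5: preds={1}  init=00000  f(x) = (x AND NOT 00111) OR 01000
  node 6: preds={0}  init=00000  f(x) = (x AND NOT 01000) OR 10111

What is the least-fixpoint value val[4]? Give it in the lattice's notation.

Trace (12 dequeues):
  [1] u=0 | in 00111 | out 11111 | prev 01101 | push {}
  [2] u=1 | in 00000 | out 11100 | prev 00000 | push {}
  [3] u=2 | in 11100 | out 10101 | prev 00000 | push {}
  [4] u=3 | in 11111 | out 11111 | prev 00000 | push {1,2}
  [5] u=4 | in 11111 | out 01111 | prev 00111 | push {0}
  [6] u=5 | in 11100 | out 11000 | prev 00000 | push {4}
  [7] u=6 | in 11111 | out 10111 | prev 00000 | push {}
  [8] u=1 | in 11111 | out 11111 | prev 11100 | push {5}
  [9] u=2 | in 11111 | out 10101 | ==
  [10] u=0 | in 11111 | out 11111 | ==
  [11] u=4 | in 11111 | out 01111 | ==
  [12] u=5 | in 11111 | out 11000 | ==

Converged values:
  [0] 11111
  [1] 11111
  [2] 10101
  [3] 11111
  [4] 01111
  [5] 11000
  [6] 10111

01111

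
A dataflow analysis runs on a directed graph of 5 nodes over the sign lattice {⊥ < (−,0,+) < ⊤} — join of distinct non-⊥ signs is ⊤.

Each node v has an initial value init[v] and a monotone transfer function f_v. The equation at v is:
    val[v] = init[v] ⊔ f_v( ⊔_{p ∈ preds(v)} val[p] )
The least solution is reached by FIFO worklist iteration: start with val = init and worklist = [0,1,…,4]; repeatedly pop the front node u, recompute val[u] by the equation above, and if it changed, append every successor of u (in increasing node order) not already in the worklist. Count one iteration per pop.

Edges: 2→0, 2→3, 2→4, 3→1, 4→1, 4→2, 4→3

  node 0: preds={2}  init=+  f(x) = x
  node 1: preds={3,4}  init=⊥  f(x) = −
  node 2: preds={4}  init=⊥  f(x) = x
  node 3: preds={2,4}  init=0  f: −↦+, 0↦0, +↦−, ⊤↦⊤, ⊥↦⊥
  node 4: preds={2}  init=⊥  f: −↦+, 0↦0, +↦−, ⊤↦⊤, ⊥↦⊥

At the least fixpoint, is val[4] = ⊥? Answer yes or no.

yes

Worklist (5 pops):
  #1 pop 0: in=⊥ → + (no change)
  #2 pop 1: in=0 → − (was ⊥); enqueue []
  #3 pop 2: in=⊥ → ⊥ (no change)
  #4 pop 3: in=⊥ → 0 (no change)
  #5 pop 4: in=⊥ → ⊥ (no change)

Fixpoint:
  val[0] = +
  val[1] = −
  val[2] = ⊥
  val[3] = 0
  val[4] = ⊥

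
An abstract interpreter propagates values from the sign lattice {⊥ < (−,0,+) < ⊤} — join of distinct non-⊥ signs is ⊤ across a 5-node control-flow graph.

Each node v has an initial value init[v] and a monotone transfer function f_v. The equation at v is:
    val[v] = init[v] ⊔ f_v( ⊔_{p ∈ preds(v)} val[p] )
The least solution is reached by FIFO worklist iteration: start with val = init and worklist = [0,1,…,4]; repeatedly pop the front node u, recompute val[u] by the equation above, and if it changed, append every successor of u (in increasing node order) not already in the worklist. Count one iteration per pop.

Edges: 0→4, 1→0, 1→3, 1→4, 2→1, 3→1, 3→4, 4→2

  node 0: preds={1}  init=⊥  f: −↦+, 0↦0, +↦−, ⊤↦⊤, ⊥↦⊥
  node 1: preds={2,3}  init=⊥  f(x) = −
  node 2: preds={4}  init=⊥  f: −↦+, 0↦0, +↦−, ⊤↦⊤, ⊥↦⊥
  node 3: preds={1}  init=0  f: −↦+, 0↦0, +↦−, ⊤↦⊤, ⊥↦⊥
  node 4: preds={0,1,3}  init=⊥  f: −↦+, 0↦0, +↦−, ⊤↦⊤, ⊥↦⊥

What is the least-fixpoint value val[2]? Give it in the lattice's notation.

⊤

Iteration log — 10 steps:
  step 1. node 0  ⊔preds=⊥  new=⊥  stable
  step 2. node 1  ⊔preds=0  new=−  old=⊥  +wl: 0
  step 3. node 2  ⊔preds=⊥  new=⊥  stable
  step 4. node 3  ⊔preds=−  new=⊤  old=0  +wl: 1
  step 5. node 4  ⊔preds=⊤  new=⊤  old=⊥  +wl: 2
  step 6. node 0  ⊔preds=−  new=+  old=⊥  +wl: 4
  step 7. node 1  ⊔preds=⊤  new=−  stable
  step 8. node 2  ⊔preds=⊤  new=⊤  old=⊥  +wl: 1
  step 9. node 4  ⊔preds=⊤  new=⊤  stable
  step 10. node 1  ⊔preds=⊤  new=−  stable

Least fixpoint reached:
  node 0: +
  node 1: −
  node 2: ⊤
  node 3: ⊤
  node 4: ⊤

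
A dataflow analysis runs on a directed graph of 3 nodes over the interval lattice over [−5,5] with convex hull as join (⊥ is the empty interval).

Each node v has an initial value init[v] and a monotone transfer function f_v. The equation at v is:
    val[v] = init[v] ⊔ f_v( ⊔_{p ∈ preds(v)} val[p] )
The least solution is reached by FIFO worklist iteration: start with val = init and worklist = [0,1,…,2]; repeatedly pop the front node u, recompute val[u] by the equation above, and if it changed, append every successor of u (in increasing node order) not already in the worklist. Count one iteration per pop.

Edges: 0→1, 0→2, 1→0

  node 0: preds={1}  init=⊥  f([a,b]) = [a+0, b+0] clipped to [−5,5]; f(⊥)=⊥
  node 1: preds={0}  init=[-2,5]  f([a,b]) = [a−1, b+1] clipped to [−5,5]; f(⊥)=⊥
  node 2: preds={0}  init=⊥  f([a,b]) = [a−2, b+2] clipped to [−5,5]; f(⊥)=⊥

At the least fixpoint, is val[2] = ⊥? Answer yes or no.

no

Worklist (12 pops):
  #1 pop 0: in=[-2,5] → [-2,5] (was ⊥); enqueue []
  #2 pop 1: in=[-2,5] → [-3,5] (was [-2,5]); enqueue [0]
  #3 pop 2: in=[-2,5] → [-4,5] (was ⊥); enqueue []
  #4 pop 0: in=[-3,5] → [-3,5] (was [-2,5]); enqueue [1,2]
  #5 pop 1: in=[-3,5] → [-4,5] (was [-3,5]); enqueue [0]
  #6 pop 2: in=[-3,5] → [-5,5] (was [-4,5]); enqueue []
  #7 pop 0: in=[-4,5] → [-4,5] (was [-3,5]); enqueue [1,2]
  #8 pop 1: in=[-4,5] → [-5,5] (was [-4,5]); enqueue [0]
  #9 pop 2: in=[-4,5] → [-5,5] (no change)
  #10 pop 0: in=[-5,5] → [-5,5] (was [-4,5]); enqueue [1,2]
  #11 pop 1: in=[-5,5] → [-5,5] (no change)
  #12 pop 2: in=[-5,5] → [-5,5] (no change)

Fixpoint:
  val[0] = [-5,5]
  val[1] = [-5,5]
  val[2] = [-5,5]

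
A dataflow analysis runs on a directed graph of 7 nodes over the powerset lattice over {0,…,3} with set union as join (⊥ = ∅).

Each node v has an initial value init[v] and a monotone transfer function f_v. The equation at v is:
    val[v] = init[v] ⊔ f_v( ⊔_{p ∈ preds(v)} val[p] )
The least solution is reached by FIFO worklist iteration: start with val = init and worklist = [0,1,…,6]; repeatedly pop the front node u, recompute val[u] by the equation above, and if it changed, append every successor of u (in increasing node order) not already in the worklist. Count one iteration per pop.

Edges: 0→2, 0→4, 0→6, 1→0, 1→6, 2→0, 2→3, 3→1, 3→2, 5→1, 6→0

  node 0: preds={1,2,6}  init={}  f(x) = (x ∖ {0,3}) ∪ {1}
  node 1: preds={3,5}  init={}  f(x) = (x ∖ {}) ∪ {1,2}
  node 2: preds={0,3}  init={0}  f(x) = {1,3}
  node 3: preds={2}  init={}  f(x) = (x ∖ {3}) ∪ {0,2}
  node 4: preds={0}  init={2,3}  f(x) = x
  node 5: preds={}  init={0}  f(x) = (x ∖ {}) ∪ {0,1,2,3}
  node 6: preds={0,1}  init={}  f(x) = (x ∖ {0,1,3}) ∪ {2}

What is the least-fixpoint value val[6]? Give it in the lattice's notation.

Worklist (13 pops):
  #1 pop 0: in={0} → {1} (was {}); enqueue []
  #2 pop 1: in={0} → {0,1,2} (was {}); enqueue [0]
  #3 pop 2: in={1} → {0,1,3} (was {0}); enqueue []
  #4 pop 3: in={0,1,3} → {0,1,2} (was {}); enqueue [1,2]
  #5 pop 4: in={1} → {1,2,3} (was {2,3}); enqueue []
  #6 pop 5: in={} → {0,1,2,3} (was {0}); enqueue []
  #7 pop 6: in={0,1,2} → {2} (was {}); enqueue []
  #8 pop 0: in={0,1,2,3} → {1,2} (was {1}); enqueue [4,6]
  #9 pop 1: in={0,1,2,3} → {0,1,2,3} (was {0,1,2}); enqueue [0]
  #10 pop 2: in={0,1,2} → {0,1,3} (no change)
  #11 pop 4: in={1,2} → {1,2,3} (no change)
  #12 pop 6: in={0,1,2,3} → {2} (no change)
  #13 pop 0: in={0,1,2,3} → {1,2} (no change)

Fixpoint:
  val[0] = {1,2}
  val[1] = {0,1,2,3}
  val[2] = {0,1,3}
  val[3] = {0,1,2}
  val[4] = {1,2,3}
  val[5] = {0,1,2,3}
  val[6] = {2}

{2}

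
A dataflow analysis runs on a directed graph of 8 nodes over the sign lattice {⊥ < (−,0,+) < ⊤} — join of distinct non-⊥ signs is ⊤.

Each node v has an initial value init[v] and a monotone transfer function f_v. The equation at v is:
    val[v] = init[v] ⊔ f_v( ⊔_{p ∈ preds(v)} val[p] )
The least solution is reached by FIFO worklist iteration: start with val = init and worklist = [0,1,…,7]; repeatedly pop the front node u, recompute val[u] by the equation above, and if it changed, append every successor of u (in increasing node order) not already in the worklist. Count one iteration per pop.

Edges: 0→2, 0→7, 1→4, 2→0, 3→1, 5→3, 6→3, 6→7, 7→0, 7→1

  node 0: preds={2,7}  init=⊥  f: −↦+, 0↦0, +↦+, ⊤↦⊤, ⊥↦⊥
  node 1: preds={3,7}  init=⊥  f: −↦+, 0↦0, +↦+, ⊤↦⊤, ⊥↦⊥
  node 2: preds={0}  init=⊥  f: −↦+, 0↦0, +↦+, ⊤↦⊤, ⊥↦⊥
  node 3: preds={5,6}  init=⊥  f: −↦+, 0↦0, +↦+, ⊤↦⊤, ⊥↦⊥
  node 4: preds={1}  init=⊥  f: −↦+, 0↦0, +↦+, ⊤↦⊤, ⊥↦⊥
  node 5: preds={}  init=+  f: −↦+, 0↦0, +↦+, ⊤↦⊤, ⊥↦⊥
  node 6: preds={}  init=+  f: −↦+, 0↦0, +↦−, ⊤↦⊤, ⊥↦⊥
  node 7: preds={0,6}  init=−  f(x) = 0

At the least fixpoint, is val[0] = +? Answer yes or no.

Worklist (14 pops):
  #1 pop 0: in=− → + (was ⊥); enqueue []
  #2 pop 1: in=− → + (was ⊥); enqueue []
  #3 pop 2: in=+ → + (was ⊥); enqueue [0]
  #4 pop 3: in=+ → + (was ⊥); enqueue [1]
  #5 pop 4: in=+ → + (was ⊥); enqueue []
  #6 pop 5: in=⊥ → + (no change)
  #7 pop 6: in=⊥ → + (no change)
  #8 pop 7: in=+ → ⊤ (was −); enqueue []
  #9 pop 0: in=⊤ → ⊤ (was +); enqueue [2,7]
  #10 pop 1: in=⊤ → ⊤ (was +); enqueue [4]
  #11 pop 2: in=⊤ → ⊤ (was +); enqueue [0]
  #12 pop 7: in=⊤ → ⊤ (no change)
  #13 pop 4: in=⊤ → ⊤ (was +); enqueue []
  #14 pop 0: in=⊤ → ⊤ (no change)

Fixpoint:
  val[0] = ⊤
  val[1] = ⊤
  val[2] = ⊤
  val[3] = +
  val[4] = ⊤
  val[5] = +
  val[6] = +
  val[7] = ⊤

no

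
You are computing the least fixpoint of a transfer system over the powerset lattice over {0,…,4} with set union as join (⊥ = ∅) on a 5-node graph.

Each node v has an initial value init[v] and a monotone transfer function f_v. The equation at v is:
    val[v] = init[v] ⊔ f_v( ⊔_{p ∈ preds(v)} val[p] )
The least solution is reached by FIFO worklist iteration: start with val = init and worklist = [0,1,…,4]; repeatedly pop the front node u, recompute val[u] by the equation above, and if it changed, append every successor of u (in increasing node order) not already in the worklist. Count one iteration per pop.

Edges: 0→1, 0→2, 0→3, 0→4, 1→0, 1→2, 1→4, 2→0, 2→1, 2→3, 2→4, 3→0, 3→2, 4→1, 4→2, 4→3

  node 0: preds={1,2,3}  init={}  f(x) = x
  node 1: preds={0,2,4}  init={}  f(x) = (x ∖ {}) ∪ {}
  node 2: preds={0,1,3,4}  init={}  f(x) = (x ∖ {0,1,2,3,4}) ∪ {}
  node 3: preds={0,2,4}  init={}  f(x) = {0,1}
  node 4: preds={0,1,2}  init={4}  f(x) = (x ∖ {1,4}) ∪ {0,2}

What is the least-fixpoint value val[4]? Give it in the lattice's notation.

{0,2,4}

Iteration log — 15 steps:
  step 1. node 0  ⊔preds={}  new={}  stable
  step 2. node 1  ⊔preds={4}  new={4}  old={}  +wl: 0
  step 3. node 2  ⊔preds={4}  new={}  stable
  step 4. node 3  ⊔preds={4}  new={0,1}  old={}  +wl: 2
  step 5. node 4  ⊔preds={4}  new={0,2,4}  old={4}  +wl: 1,3
  step 6. node 0  ⊔preds={0,1,4}  new={0,1,4}  old={}  +wl: 4
  step 7. node 2  ⊔preds={0,1,2,4}  new={}  stable
  step 8. node 1  ⊔preds={0,1,2,4}  new={0,1,2,4}  old={4}  +wl: 0,2
  step 9. node 3  ⊔preds={0,1,2,4}  new={0,1}  stable
  step 10. node 4  ⊔preds={0,1,2,4}  new={0,2,4}  stable
  step 11. node 0  ⊔preds={0,1,2,4}  new={0,1,2,4}  old={0,1,4}  +wl: 1,3,4
  step 12. node 2  ⊔preds={0,1,2,4}  new={}  stable
  step 13. node 1  ⊔preds={0,1,2,4}  new={0,1,2,4}  stable
  step 14. node 3  ⊔preds={0,1,2,4}  new={0,1}  stable
  step 15. node 4  ⊔preds={0,1,2,4}  new={0,2,4}  stable

Least fixpoint reached:
  node 0: {0,1,2,4}
  node 1: {0,1,2,4}
  node 2: {}
  node 3: {0,1}
  node 4: {0,2,4}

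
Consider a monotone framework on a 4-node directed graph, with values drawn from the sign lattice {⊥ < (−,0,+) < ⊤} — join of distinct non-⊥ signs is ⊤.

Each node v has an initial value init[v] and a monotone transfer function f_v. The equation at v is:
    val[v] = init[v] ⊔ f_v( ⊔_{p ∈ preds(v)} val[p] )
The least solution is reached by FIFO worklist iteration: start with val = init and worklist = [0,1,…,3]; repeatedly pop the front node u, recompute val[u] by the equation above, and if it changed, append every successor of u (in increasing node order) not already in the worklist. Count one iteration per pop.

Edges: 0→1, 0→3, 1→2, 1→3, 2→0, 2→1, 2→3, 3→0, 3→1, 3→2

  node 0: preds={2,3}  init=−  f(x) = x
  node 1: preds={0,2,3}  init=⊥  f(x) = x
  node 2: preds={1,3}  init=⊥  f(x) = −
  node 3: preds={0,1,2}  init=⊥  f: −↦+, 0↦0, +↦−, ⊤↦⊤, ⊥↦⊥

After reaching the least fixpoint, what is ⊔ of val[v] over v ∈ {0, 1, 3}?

Trace (11 dequeues):
  [1] u=0 | in ⊥ | out − | ==
  [2] u=1 | in − | out − | prev ⊥ | push {}
  [3] u=2 | in − | out − | prev ⊥ | push {0,1}
  [4] u=3 | in − | out + | prev ⊥ | push {2}
  [5] u=0 | in ⊤ | out ⊤ | prev − | push {3}
  [6] u=1 | in ⊤ | out ⊤ | prev − | push {}
  [7] u=2 | in ⊤ | out − | ==
  [8] u=3 | in ⊤ | out ⊤ | prev + | push {0,1,2}
  [9] u=0 | in ⊤ | out ⊤ | ==
  [10] u=1 | in ⊤ | out ⊤ | ==
  [11] u=2 | in ⊤ | out − | ==

Converged values:
  [0] ⊤
  [1] ⊤
  [2] −
  [3] ⊤

⊤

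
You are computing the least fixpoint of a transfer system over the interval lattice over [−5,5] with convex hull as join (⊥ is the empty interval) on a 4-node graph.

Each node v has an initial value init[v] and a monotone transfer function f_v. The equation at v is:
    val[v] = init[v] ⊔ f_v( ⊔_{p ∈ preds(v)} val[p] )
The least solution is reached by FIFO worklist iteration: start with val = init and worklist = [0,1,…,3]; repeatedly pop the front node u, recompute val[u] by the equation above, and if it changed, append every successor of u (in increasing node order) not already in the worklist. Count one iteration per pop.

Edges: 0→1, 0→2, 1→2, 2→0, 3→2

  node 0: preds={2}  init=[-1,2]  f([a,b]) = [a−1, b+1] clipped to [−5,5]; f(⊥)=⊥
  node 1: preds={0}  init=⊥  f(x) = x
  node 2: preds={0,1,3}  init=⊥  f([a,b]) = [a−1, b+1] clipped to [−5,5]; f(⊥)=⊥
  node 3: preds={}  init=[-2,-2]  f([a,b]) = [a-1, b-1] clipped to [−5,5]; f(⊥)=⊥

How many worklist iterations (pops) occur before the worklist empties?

Trace (10 dequeues):
  [1] u=0 | in ⊥ | out [-1,2] | ==
  [2] u=1 | in [-1,2] | out [-1,2] | prev ⊥ | push {}
  [3] u=2 | in [-2,2] | out [-3,3] | prev ⊥ | push {0}
  [4] u=3 | in ⊥ | out [-2,-2] | ==
  [5] u=0 | in [-3,3] | out [-4,4] | prev [-1,2] | push {1,2}
  [6] u=1 | in [-4,4] | out [-4,4] | prev [-1,2] | push {}
  [7] u=2 | in [-4,4] | out [-5,5] | prev [-3,3] | push {0}
  [8] u=0 | in [-5,5] | out [-5,5] | prev [-4,4] | push {1,2}
  [9] u=1 | in [-5,5] | out [-5,5] | prev [-4,4] | push {}
  [10] u=2 | in [-5,5] | out [-5,5] | ==

Converged values:
  [0] [-5,5]
  [1] [-5,5]
  [2] [-5,5]
  [3] [-2,-2]

10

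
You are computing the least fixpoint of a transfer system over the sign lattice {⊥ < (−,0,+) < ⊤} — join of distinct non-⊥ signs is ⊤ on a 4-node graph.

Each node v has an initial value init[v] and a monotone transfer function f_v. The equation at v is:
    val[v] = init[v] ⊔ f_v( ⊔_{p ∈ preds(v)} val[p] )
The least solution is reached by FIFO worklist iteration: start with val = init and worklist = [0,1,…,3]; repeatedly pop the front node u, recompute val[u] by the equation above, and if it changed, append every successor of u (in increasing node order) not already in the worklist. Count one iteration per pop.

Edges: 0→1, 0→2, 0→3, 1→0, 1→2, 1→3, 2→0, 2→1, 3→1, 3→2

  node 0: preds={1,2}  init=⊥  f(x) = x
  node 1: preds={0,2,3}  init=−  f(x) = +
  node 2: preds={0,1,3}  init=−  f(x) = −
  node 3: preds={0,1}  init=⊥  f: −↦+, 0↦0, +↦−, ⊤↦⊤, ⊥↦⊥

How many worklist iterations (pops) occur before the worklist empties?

8

Iteration log — 8 steps:
  step 1. node 0  ⊔preds=−  new=−  old=⊥  +wl: 
  step 2. node 1  ⊔preds=−  new=⊤  old=−  +wl: 0
  step 3. node 2  ⊔preds=⊤  new=−  stable
  step 4. node 3  ⊔preds=⊤  new=⊤  old=⊥  +wl: 1,2
  step 5. node 0  ⊔preds=⊤  new=⊤  old=−  +wl: 3
  step 6. node 1  ⊔preds=⊤  new=⊤  stable
  step 7. node 2  ⊔preds=⊤  new=−  stable
  step 8. node 3  ⊔preds=⊤  new=⊤  stable

Least fixpoint reached:
  node 0: ⊤
  node 1: ⊤
  node 2: −
  node 3: ⊤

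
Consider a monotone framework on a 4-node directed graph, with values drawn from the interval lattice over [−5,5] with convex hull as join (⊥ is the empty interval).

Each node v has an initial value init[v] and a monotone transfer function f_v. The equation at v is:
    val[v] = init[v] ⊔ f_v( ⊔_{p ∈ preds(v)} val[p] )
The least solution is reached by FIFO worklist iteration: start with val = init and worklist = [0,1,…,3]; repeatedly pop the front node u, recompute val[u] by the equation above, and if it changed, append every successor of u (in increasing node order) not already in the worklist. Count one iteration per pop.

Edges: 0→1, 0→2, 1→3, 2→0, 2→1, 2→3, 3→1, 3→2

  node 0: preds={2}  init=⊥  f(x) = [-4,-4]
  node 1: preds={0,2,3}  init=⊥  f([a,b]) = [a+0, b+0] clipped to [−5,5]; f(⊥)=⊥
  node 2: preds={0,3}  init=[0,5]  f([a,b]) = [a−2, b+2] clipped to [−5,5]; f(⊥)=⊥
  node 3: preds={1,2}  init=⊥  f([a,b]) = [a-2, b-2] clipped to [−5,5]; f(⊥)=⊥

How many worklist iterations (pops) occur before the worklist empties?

8

Iteration log — 8 steps:
  step 1. node 0  ⊔preds=[0,5]  new=[-4,-4]  old=⊥  +wl: 
  step 2. node 1  ⊔preds=[-4,5]  new=[-4,5]  old=⊥  +wl: 
  step 3. node 2  ⊔preds=[-4,-4]  new=[-5,5]  old=[0,5]  +wl: 0,1
  step 4. node 3  ⊔preds=[-5,5]  new=[-5,3]  old=⊥  +wl: 2
  step 5. node 0  ⊔preds=[-5,5]  new=[-4,-4]  stable
  step 6. node 1  ⊔preds=[-5,5]  new=[-5,5]  old=[-4,5]  +wl: 3
  step 7. node 2  ⊔preds=[-5,3]  new=[-5,5]  stable
  step 8. node 3  ⊔preds=[-5,5]  new=[-5,3]  stable

Least fixpoint reached:
  node 0: [-4,-4]
  node 1: [-5,5]
  node 2: [-5,5]
  node 3: [-5,3]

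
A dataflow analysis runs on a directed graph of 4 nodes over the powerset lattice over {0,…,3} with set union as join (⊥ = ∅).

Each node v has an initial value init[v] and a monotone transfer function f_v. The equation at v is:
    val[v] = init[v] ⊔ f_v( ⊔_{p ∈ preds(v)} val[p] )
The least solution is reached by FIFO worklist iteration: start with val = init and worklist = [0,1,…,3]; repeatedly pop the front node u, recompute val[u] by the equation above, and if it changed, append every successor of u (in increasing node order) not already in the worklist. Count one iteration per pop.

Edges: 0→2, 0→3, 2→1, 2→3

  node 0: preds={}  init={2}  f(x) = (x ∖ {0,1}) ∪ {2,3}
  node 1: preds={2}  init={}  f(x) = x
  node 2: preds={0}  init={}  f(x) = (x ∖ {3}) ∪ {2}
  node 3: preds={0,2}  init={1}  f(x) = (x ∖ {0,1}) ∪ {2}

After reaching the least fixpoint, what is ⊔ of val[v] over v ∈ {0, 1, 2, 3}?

Worklist (5 pops):
  #1 pop 0: in={} → {2,3} (was {2}); enqueue []
  #2 pop 1: in={} → {} (no change)
  #3 pop 2: in={2,3} → {2} (was {}); enqueue [1]
  #4 pop 3: in={2,3} → {1,2,3} (was {1}); enqueue []
  #5 pop 1: in={2} → {2} (was {}); enqueue []

Fixpoint:
  val[0] = {2,3}
  val[1] = {2}
  val[2] = {2}
  val[3] = {1,2,3}

{1,2,3}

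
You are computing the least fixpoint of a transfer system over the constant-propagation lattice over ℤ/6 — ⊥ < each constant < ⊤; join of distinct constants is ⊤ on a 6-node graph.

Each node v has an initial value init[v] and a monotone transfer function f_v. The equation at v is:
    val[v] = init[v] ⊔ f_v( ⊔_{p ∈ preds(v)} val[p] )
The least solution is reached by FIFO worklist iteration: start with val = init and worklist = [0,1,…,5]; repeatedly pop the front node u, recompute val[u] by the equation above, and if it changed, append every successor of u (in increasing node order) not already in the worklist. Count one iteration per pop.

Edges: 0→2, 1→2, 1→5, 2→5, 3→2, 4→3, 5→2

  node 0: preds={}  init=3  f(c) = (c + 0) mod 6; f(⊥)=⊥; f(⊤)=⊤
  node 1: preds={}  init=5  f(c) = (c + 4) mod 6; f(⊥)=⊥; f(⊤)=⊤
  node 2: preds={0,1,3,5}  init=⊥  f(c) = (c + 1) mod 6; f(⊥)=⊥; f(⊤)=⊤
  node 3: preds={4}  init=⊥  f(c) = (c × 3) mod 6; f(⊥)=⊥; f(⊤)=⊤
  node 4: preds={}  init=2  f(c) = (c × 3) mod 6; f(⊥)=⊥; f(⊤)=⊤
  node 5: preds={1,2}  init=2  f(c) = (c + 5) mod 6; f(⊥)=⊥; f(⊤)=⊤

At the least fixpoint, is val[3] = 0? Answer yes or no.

yes

Iteration log — 7 steps:
  step 1. node 0  ⊔preds=⊥  new=3  stable
  step 2. node 1  ⊔preds=⊥  new=5  stable
  step 3. node 2  ⊔preds=⊤  new=⊤  old=⊥  +wl: 
  step 4. node 3  ⊔preds=2  new=0  old=⊥  +wl: 2
  step 5. node 4  ⊔preds=⊥  new=2  stable
  step 6. node 5  ⊔preds=⊤  new=⊤  old=2  +wl: 
  step 7. node 2  ⊔preds=⊤  new=⊤  stable

Least fixpoint reached:
  node 0: 3
  node 1: 5
  node 2: ⊤
  node 3: 0
  node 4: 2
  node 5: ⊤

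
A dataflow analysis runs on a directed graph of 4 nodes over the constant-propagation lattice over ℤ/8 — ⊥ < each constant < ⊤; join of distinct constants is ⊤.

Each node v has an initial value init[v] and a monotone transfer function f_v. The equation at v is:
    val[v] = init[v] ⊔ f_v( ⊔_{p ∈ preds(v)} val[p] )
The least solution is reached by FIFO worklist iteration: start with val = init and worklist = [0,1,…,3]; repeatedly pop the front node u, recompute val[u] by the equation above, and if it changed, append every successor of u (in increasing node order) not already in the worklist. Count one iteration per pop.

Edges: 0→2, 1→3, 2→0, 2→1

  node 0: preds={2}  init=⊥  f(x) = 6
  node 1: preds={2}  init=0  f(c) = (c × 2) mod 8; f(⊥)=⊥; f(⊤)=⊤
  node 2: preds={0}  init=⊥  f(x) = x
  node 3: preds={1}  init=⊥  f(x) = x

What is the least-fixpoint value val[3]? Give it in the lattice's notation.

⊤

Trace (7 dequeues):
  [1] u=0 | in ⊥ | out 6 | prev ⊥ | push {}
  [2] u=1 | in ⊥ | out 0 | ==
  [3] u=2 | in 6 | out 6 | prev ⊥ | push {0,1}
  [4] u=3 | in 0 | out 0 | prev ⊥ | push {}
  [5] u=0 | in 6 | out 6 | ==
  [6] u=1 | in 6 | out ⊤ | prev 0 | push {3}
  [7] u=3 | in ⊤ | out ⊤ | prev 0 | push {}

Converged values:
  [0] 6
  [1] ⊤
  [2] 6
  [3] ⊤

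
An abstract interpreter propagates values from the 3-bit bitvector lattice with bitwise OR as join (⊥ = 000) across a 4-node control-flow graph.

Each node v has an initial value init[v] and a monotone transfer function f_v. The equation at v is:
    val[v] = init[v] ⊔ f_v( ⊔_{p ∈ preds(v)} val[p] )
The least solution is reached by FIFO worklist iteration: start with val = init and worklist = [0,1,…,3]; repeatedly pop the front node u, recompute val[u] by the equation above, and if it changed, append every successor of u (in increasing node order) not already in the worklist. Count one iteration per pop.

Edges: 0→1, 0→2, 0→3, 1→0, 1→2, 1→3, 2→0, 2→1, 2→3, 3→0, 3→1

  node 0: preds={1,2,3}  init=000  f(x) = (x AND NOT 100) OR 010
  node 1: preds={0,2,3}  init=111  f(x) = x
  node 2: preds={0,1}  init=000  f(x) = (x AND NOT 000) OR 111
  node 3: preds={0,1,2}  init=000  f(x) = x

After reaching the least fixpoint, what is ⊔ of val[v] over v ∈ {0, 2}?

Worklist (6 pops):
  #1 pop 0: in=111 → 011 (was 000); enqueue []
  #2 pop 1: in=011 → 111 (no change)
  #3 pop 2: in=111 → 111 (was 000); enqueue [0,1]
  #4 pop 3: in=111 → 111 (was 000); enqueue []
  #5 pop 0: in=111 → 011 (no change)
  #6 pop 1: in=111 → 111 (no change)

Fixpoint:
  val[0] = 011
  val[1] = 111
  val[2] = 111
  val[3] = 111

111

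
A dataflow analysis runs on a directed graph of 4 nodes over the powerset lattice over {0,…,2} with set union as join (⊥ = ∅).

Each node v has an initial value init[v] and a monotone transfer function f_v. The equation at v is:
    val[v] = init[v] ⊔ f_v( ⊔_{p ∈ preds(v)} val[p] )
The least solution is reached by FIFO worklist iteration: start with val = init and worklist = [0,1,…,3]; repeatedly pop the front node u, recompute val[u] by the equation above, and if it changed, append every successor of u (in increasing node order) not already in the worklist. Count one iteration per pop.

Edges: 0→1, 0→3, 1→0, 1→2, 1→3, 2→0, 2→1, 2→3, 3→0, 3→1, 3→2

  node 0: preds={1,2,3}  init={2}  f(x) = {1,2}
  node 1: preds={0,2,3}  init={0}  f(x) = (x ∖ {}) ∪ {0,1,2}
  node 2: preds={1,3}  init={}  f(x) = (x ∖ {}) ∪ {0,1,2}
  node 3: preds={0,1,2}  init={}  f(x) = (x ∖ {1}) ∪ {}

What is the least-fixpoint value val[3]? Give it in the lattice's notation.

Iteration log — 7 steps:
  step 1. node 0  ⊔preds={0}  new={1,2}  old={2}  +wl: 
  step 2. node 1  ⊔preds={1,2}  new={0,1,2}  old={0}  +wl: 0
  step 3. node 2  ⊔preds={0,1,2}  new={0,1,2}  old={}  +wl: 1
  step 4. node 3  ⊔preds={0,1,2}  new={0,2}  old={}  +wl: 2
  step 5. node 0  ⊔preds={0,1,2}  new={1,2}  stable
  step 6. node 1  ⊔preds={0,1,2}  new={0,1,2}  stable
  step 7. node 2  ⊔preds={0,1,2}  new={0,1,2}  stable

Least fixpoint reached:
  node 0: {1,2}
  node 1: {0,1,2}
  node 2: {0,1,2}
  node 3: {0,2}

{0,2}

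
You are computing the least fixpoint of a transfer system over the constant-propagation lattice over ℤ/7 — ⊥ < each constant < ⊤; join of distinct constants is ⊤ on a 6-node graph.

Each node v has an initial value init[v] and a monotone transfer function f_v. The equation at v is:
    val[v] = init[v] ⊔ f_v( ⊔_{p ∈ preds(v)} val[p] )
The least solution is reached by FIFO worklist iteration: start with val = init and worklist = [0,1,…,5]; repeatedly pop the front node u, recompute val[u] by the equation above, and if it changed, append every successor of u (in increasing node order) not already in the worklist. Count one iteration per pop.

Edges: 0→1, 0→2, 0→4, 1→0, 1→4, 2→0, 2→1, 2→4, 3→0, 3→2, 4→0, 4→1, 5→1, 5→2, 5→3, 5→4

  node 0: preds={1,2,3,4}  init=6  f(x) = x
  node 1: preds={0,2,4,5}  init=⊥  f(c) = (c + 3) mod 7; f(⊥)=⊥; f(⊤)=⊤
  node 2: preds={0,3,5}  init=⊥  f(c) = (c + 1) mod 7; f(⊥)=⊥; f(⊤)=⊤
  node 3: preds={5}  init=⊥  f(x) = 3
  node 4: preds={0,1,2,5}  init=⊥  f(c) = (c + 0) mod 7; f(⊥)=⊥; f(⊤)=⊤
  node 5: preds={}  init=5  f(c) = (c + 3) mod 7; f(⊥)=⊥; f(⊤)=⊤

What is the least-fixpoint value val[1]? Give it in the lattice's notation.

⊤

Trace (10 dequeues):
  [1] u=0 | in ⊥ | out 6 | ==
  [2] u=1 | in ⊤ | out ⊤ | prev ⊥ | push {0}
  [3] u=2 | in ⊤ | out ⊤ | prev ⊥ | push {1}
  [4] u=3 | in 5 | out 3 | prev ⊥ | push {2}
  [5] u=4 | in ⊤ | out ⊤ | prev ⊥ | push {}
  [6] u=5 | in ⊥ | out 5 | ==
  [7] u=0 | in ⊤ | out ⊤ | prev 6 | push {4}
  [8] u=1 | in ⊤ | out ⊤ | ==
  [9] u=2 | in ⊤ | out ⊤ | ==
  [10] u=4 | in ⊤ | out ⊤ | ==

Converged values:
  [0] ⊤
  [1] ⊤
  [2] ⊤
  [3] 3
  [4] ⊤
  [5] 5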